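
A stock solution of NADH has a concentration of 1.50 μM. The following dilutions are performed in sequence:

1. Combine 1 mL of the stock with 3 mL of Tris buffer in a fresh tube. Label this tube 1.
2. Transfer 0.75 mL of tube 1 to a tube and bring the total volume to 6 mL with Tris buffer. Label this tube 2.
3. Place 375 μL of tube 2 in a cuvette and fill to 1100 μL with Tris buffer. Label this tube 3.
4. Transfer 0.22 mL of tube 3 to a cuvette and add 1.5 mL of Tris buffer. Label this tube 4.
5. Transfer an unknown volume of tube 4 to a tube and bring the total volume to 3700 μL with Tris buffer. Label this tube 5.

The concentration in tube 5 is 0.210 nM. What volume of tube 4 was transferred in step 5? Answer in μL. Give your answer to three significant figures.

Step 1: 1 mL + 3 mL = 4 mL total → factor 4/1 = 4
Step 2: 0.75 mL brought to 6 mL → factor 6/0.75 = 8
Step 3: 375 μL brought to 1100 μL → factor 1100/375 = 2.9333
Step 4: 0.22 mL + 1.5 mL = 1.72 mL total → factor 1.72/0.22 = 7.8182
Step 5: v brought to 3700 μL → factor = 3700 μL/v
Product of known-step factors = 733.87
Overall factor = 1.50 μM / (0.210 nM) = 7142.9
Step-5 factor = 7142.9 / 733.87 = 9.7332
v = 3700 μL / 9.7332 = 380 μL

380 μL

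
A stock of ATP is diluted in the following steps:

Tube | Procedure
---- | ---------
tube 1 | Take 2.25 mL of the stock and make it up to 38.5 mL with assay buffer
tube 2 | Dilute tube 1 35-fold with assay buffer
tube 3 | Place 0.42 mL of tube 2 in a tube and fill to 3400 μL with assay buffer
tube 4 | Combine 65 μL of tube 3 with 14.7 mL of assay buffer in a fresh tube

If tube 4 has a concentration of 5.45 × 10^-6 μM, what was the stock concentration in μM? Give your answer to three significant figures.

Step 1: 2.25 mL brought to 38.5 mL → factor 38.5/2.25 = 17.111
Step 2: 35-fold → factor 35
Step 3: 0.42 mL brought to 3400 μL → factor 3.4/0.42 = 8.0952
Step 4: 65 μL + 14.7 mL = 14765 μL total → factor 14765/65 = 227.15
Overall dilution factor = 17.111 × 35 × 8.0952 × 227.15 = 1.1013 × 10^6
Stock = 5.45 × 10^-6 μM × 1.1013 × 10^6 = 6.00 μM

6.00 μM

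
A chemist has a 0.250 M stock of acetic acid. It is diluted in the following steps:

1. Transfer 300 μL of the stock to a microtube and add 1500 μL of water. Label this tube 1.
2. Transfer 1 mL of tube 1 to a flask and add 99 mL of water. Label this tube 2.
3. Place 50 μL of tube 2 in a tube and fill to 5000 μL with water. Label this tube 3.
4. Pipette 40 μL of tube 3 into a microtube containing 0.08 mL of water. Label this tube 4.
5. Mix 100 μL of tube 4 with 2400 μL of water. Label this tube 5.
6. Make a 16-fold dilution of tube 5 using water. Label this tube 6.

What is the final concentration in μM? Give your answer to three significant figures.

Step 1: 300 μL + 1500 μL = 1800 μL total → factor 1800/300 = 6
Step 2: 1 mL + 99 mL = 100 mL total → factor 100/1 = 100
Step 3: 50 μL brought to 5000 μL → factor 5000/50 = 100
Step 4: 40 μL + 0.08 mL = 120 μL total → factor 120/40 = 3
Step 5: 100 μL + 2400 μL = 2500 μL total → factor 2500/100 = 25
Step 6: 16-fold → factor 16
Overall dilution factor = 6 × 100 × 100 × 3 × 25 × 16 = 7.2 × 10^7
Final = 0.250 M / 7.2 × 10^7 = 3.472 × 10^-9 M = 0.00347 μM

0.00347 μM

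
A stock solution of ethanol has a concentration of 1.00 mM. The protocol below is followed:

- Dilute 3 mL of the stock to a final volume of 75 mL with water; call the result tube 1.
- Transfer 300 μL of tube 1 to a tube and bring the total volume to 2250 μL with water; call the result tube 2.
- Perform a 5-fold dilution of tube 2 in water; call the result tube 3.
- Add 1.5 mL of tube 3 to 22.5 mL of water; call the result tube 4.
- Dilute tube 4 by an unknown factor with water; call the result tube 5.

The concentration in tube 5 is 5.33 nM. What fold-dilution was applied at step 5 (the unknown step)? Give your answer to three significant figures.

Step 1: 3 mL brought to 75 mL → factor 75/3 = 25
Step 2: 300 μL brought to 2250 μL → factor 2250/300 = 7.5
Step 3: 5-fold → factor 5
Step 4: 1.5 mL + 22.5 mL = 24 mL total → factor 24/1.5 = 16
Step 5: unknown factor x
Product of known-step factors = 15000
Overall factor = 1.00 mM / (5.33 nM) = 1.8762 × 10^5
x = 1.8762 × 10^5 / 15000 = 12.5

12.5-fold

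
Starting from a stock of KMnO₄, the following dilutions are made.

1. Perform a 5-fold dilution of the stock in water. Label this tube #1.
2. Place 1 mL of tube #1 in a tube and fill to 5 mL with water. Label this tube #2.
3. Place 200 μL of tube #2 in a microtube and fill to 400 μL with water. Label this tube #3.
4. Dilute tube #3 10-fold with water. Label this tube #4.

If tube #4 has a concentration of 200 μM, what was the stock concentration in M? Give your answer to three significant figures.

0.100 M

Step 1: 5-fold → factor 5
Step 2: 1 mL brought to 5 mL → factor 5/1 = 5
Step 3: 200 μL brought to 400 μL → factor 400/200 = 2
Step 4: 10-fold → factor 10
Overall dilution factor = 5 × 5 × 2 × 10 = 500
Stock = 200 μM × 500 = 1.000 × 10^5 μM = 0.100 M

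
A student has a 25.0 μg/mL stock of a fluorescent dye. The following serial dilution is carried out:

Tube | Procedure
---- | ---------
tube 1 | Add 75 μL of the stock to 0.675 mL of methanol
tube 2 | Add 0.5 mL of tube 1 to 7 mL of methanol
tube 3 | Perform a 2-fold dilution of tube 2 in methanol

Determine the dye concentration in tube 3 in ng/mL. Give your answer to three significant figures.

Step 1: 75 μL + 0.675 mL = 750 μL total → factor 750/75 = 10
Step 2: 0.5 mL + 7 mL = 7.5 mL total → factor 7.5/0.5 = 15
Step 3: 2-fold → factor 2
Overall dilution factor = 10 × 15 × 2 = 300
Final = 25.0 μg/mL / 300 = 0.08333 μg/mL = 83.3 ng/mL

83.3 ng/mL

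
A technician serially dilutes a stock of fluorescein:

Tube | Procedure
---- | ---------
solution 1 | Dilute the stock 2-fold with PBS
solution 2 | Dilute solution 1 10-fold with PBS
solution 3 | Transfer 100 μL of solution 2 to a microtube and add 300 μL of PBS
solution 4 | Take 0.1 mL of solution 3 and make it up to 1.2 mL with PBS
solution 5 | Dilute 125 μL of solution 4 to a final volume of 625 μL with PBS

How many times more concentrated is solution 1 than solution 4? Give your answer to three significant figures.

Step 1: 2-fold → factor 2
Step 2: 10-fold → factor 10
Step 3: 100 μL + 300 μL = 400 μL total → factor 400/100 = 4
Step 4: 0.1 mL brought to 1.2 mL → factor 1.2/0.1 = 12
Dilution factor to solution 1 = 2; to solution 4 = 960
[solution 1]/[solution 4] = (factor to solution 4)/(factor to solution 1) = 960/2 = 480

480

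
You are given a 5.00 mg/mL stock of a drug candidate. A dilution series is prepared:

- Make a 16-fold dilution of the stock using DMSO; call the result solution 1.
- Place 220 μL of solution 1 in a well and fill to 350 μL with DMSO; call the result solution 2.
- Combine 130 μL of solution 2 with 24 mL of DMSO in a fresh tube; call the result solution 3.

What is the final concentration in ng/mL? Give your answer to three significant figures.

1.06 × 10^3 ng/mL

Step 1: 16-fold → factor 16
Step 2: 220 μL brought to 350 μL → factor 350/220 = 1.5909
Step 3: 130 μL + 24 mL = 24130 μL total → factor 24130/130 = 185.62
Overall dilution factor = 16 × 1.5909 × 185.62 = 4724.8
Final = 5.00 mg/mL / 4724.8 = 0.001058 mg/mL = 1.06 × 10^3 ng/mL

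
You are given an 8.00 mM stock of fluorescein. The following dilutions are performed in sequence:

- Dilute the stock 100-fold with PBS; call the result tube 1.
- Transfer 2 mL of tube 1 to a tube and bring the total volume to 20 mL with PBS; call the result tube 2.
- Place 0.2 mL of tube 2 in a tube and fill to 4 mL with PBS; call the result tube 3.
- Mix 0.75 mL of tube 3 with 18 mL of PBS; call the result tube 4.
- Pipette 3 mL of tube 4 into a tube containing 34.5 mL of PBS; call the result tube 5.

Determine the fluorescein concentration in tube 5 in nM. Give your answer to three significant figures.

1.28 nM

Step 1: 100-fold → factor 100
Step 2: 2 mL brought to 20 mL → factor 20/2 = 10
Step 3: 0.2 mL brought to 4 mL → factor 4/0.2 = 20
Step 4: 0.75 mL + 18 mL = 18.75 mL total → factor 18.75/0.75 = 25
Step 5: 3 mL + 34.5 mL = 37.5 mL total → factor 37.5/3 = 12.5
Overall dilution factor = 100 × 10 × 20 × 25 × 12.5 = 6.25 × 10^6
Final = 8.00 mM / 6.25 × 10^6 = 1.280 × 10^-6 mM = 1.28 nM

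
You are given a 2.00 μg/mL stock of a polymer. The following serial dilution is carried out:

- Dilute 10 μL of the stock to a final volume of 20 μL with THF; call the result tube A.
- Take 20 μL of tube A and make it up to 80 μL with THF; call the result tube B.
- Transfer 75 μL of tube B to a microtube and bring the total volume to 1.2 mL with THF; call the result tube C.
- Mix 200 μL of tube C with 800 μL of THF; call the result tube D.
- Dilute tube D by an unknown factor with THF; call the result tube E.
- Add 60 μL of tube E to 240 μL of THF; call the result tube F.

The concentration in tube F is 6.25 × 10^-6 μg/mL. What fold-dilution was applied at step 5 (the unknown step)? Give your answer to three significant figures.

100-fold

Step 1: 10 μL brought to 20 μL → factor 20/10 = 2
Step 2: 20 μL brought to 80 μL → factor 80/20 = 4
Step 3: 75 μL brought to 1.2 mL → factor 1200/75 = 16
Step 4: 200 μL + 800 μL = 1000 μL total → factor 1000/200 = 5
Step 5: unknown factor x
Step 6: 60 μL + 240 μL = 300 μL total → factor 300/60 = 5
Product of known-step factors = 3200
Overall factor = 2.00 μg/mL / (6.25 × 10^-6 μg/mL) = 3.2 × 10^5
x = 3.2 × 10^5 / 3200 = 100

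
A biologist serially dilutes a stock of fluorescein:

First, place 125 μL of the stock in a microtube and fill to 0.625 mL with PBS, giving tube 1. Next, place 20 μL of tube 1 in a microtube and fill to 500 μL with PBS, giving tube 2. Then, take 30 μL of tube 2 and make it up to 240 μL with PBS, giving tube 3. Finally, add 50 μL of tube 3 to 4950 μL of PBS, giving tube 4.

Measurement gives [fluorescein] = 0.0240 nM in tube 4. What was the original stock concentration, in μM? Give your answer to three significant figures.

2.40 μM

Step 1: 125 μL brought to 0.625 mL → factor 625/125 = 5
Step 2: 20 μL brought to 500 μL → factor 500/20 = 25
Step 3: 30 μL brought to 240 μL → factor 240/30 = 8
Step 4: 50 μL + 4950 μL = 5000 μL total → factor 5000/50 = 100
Overall dilution factor = 5 × 25 × 8 × 100 = 1 × 10^5
Stock = 0.0240 nM × 1 × 10^5 = 2400 nM = 2.40 μM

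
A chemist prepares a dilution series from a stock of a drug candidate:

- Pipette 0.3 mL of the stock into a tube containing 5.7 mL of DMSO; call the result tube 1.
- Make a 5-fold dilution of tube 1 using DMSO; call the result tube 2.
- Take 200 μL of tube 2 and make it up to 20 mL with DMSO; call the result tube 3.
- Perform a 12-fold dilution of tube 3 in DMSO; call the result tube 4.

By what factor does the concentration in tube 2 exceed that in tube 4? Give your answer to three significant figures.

Step 1: 0.3 mL + 5.7 mL = 6 mL total → factor 6/0.3 = 20
Step 2: 5-fold → factor 5
Step 3: 200 μL brought to 20 mL → factor 20000/200 = 100
Step 4: 12-fold → factor 12
Dilution factor to tube 2 = 100; to tube 4 = 1.2 × 10^5
[tube 2]/[tube 4] = (factor to tube 4)/(factor to tube 2) = 1.2 × 10^5/100 = 1.20 × 10^3

1.20 × 10^3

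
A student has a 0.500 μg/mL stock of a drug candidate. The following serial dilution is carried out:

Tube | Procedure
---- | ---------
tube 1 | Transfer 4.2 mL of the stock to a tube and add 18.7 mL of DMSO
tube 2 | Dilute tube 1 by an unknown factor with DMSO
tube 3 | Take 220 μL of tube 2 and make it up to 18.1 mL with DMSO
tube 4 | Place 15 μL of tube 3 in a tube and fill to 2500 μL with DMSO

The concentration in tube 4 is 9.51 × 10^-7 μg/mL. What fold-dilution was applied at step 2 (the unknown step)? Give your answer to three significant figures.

Step 1: 4.2 mL + 18.7 mL = 22.9 mL total → factor 22.9/4.2 = 5.4524
Step 2: unknown factor x
Step 3: 220 μL brought to 18.1 mL → factor 18100/220 = 82.273
Step 4: 15 μL brought to 2500 μL → factor 2500/15 = 166.67
Product of known-step factors = 74764
Overall factor = 0.500 μg/mL / (9.51 × 10^-7 μg/mL) = 5.2576 × 10^5
x = 5.2576 × 10^5 / 74764 = 7.03

7.03-fold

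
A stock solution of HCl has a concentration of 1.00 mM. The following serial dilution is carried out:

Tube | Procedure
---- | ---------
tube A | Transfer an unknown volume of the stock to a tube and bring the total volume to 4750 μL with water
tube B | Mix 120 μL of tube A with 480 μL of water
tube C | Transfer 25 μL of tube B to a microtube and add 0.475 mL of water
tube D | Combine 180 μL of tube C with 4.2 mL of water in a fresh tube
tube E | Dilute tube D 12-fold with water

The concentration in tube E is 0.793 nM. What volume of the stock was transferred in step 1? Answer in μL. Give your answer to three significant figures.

110 μL

Step 1: v brought to 4750 μL → factor = 4750 μL/v
Step 2: 120 μL + 480 μL = 600 μL total → factor 600/120 = 5
Step 3: 25 μL + 0.475 mL = 500 μL total → factor 500/25 = 20
Step 4: 180 μL + 4.2 mL = 4380 μL total → factor 4380/180 = 24.333
Step 5: 12-fold → factor 12
Product of known-step factors = 29200
Overall factor = 1.00 mM / (0.793 nM) = 1.261 × 10^6
Step-1 factor = 1.261 × 10^6 / 29200 = 43.186
v = 4750 μL / 43.186 = 110 μL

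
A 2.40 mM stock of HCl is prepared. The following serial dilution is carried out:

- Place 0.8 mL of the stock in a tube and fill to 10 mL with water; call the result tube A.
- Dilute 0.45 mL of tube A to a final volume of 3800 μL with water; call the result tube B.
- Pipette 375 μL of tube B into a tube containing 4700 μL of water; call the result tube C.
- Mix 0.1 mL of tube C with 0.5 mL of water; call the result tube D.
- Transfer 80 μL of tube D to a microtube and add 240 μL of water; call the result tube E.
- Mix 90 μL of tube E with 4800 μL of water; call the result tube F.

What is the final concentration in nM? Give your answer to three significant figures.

Step 1: 0.8 mL brought to 10 mL → factor 10/0.8 = 12.5
Step 2: 0.45 mL brought to 3800 μL → factor 3.8/0.45 = 8.4444
Step 3: 375 μL + 4700 μL = 5075 μL total → factor 5075/375 = 13.533
Step 4: 0.1 mL + 0.5 mL = 0.6 mL total → factor 0.6/0.1 = 6
Step 5: 80 μL + 240 μL = 320 μL total → factor 320/80 = 4
Step 6: 90 μL + 4800 μL = 4890 μL total → factor 4890/90 = 54.333
Overall dilution factor = 12.5 × 8.4444 × 13.533 × 6 × 4 × 54.333 = 1.8628 × 10^6
Final = 2.40 mM / 1.8628 × 10^6 = 1.288 × 10^-6 mM = 1.29 nM

1.29 nM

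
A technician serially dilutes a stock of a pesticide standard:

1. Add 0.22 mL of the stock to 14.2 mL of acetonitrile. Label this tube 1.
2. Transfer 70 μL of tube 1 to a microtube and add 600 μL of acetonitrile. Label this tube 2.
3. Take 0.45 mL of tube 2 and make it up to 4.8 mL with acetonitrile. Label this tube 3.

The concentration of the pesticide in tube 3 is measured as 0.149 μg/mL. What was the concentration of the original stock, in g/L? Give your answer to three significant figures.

Step 1: 0.22 mL + 14.2 mL = 14.42 mL total → factor 14.42/0.22 = 65.545
Step 2: 70 μL + 600 μL = 670 μL total → factor 670/70 = 9.5714
Step 3: 0.45 mL brought to 4.8 mL → factor 4.8/0.45 = 10.667
Overall dilution factor = 65.545 × 9.5714 × 10.667 = 6691.9
Stock = 0.149 μg/mL × 6691.9 = 997.1 μg/mL = 0.997 g/L

0.997 g/L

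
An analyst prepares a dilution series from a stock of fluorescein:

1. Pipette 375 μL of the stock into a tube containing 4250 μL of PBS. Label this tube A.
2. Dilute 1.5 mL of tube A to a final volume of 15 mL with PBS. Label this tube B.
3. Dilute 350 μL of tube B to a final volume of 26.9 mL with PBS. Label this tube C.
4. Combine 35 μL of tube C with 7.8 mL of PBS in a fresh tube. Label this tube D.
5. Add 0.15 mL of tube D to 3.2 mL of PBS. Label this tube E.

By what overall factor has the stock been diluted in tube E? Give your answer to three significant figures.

Step 1: 375 μL + 4250 μL = 4625 μL total → factor 4625/375 = 12.333
Step 2: 1.5 mL brought to 15 mL → factor 15/1.5 = 10
Step 3: 350 μL brought to 26.9 mL → factor 26900/350 = 76.857
Step 4: 35 μL + 7.8 mL = 7835 μL total → factor 7835/35 = 223.86
Step 5: 0.15 mL + 3.2 mL = 3.35 mL total → factor 3.35/0.15 = 22.333
Overall dilution factor = 12.333 × 10 × 76.857 × 223.86 × 22.333 = 4.739 × 10^7

4.74 × 10^7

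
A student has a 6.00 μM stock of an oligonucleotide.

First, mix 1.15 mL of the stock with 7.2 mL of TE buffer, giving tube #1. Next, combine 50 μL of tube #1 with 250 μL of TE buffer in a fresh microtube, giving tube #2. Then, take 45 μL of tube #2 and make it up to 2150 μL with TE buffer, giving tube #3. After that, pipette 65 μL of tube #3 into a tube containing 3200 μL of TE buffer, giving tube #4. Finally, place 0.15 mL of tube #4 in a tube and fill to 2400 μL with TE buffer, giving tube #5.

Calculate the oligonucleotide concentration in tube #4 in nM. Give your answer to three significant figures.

0.0574 nM

Step 1: 1.15 mL + 7.2 mL = 8.35 mL total → factor 8.35/1.15 = 7.2609
Step 2: 50 μL + 250 μL = 300 μL total → factor 300/50 = 6
Step 3: 45 μL brought to 2150 μL → factor 2150/45 = 47.778
Step 4: 65 μL + 3200 μL = 3265 μL total → factor 3265/65 = 50.231
Dilution factor through tube #4 = 7.2609 × 6 × 47.778 × 50.231 = 1.0455 × 10^5
[tube #4] = 6.00 μM / 1.0455 × 10^5 = 5.739 × 10^-5 μM = 0.0574 nM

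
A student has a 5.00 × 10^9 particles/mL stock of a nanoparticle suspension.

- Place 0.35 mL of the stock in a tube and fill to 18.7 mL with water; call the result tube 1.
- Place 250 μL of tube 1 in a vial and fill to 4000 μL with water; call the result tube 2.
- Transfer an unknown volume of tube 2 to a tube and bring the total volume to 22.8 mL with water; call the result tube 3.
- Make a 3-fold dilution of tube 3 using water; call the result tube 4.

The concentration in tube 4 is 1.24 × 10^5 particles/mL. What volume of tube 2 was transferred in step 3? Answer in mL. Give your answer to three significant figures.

1.45 mL

Step 1: 0.35 mL brought to 18.7 mL → factor 18.7/0.35 = 53.429
Step 2: 250 μL brought to 4000 μL → factor 4000/250 = 16
Step 3: v brought to 22.8 mL → factor = 22.8 mL/v
Step 4: 3-fold → factor 3
Product of known-step factors = 2564.6
Overall factor = 5.00 × 10^9 particles/mL / (1.24 × 10^5 particles/mL) = 40323
Step-3 factor = 40323 / 2564.6 = 15.723
v = 22.8 mL / 15.723 = 1.45 mL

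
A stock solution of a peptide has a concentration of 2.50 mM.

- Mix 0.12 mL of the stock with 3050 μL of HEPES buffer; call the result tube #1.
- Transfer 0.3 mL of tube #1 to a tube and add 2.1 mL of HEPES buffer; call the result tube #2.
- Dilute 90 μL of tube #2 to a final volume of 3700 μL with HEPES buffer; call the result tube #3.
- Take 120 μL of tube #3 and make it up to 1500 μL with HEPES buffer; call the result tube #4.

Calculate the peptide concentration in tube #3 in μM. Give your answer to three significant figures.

Step 1: 0.12 mL + 3050 μL = 3.17 mL total → factor 3.17/0.12 = 26.417
Step 2: 0.3 mL + 2.1 mL = 2.4 mL total → factor 2.4/0.3 = 8
Step 3: 90 μL brought to 3700 μL → factor 3700/90 = 41.111
Dilution factor through tube #3 = 26.417 × 8 × 41.111 = 8688.1
[tube #3] = 2.50 mM / 8688.1 = 0.0002877 mM = 0.288 μM

0.288 μM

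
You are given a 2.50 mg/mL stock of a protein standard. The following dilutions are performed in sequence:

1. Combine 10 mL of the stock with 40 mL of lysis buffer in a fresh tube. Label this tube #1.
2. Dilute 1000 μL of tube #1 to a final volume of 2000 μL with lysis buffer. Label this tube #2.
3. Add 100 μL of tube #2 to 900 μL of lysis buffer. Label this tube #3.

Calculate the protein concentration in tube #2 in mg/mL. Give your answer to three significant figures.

Step 1: 10 mL + 40 mL = 50 mL total → factor 50/10 = 5
Step 2: 1000 μL brought to 2000 μL → factor 2000/1000 = 2
Dilution factor through tube #2 = 5 × 2 = 10
[tube #2] = 2.50 mg/mL / 10 = 0.250 mg/mL

0.250 mg/mL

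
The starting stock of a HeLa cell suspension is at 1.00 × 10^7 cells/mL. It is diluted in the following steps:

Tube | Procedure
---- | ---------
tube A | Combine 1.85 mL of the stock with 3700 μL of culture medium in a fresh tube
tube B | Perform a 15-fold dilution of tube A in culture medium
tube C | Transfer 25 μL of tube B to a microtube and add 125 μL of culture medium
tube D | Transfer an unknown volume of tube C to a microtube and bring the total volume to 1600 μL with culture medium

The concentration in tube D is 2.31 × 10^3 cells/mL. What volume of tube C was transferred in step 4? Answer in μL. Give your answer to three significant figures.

Step 1: 1.85 mL + 3700 μL = 5.55 mL total → factor 5.55/1.85 = 3
Step 2: 15-fold → factor 15
Step 3: 25 μL + 125 μL = 150 μL total → factor 150/25 = 6
Step 4: v brought to 1600 μL → factor = 1600 μL/v
Product of known-step factors = 270
Overall factor = 1.00 × 10^7 cells/mL / (2.31 × 10^3 cells/mL) = 4329
Step-4 factor = 4329 / 270 = 16.033
v = 1600 μL / 16.033 = 99.8 μL

99.8 μL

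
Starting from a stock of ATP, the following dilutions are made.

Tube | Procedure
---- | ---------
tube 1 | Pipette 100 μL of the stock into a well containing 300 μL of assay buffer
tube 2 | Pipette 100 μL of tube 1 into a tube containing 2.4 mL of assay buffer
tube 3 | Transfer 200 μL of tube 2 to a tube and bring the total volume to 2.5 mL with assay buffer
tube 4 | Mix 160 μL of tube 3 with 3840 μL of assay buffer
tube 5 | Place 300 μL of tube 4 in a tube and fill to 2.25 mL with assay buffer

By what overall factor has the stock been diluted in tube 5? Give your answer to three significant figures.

2.34 × 10^5

Step 1: 100 μL + 300 μL = 400 μL total → factor 400/100 = 4
Step 2: 100 μL + 2.4 mL = 2500 μL total → factor 2500/100 = 25
Step 3: 200 μL brought to 2.5 mL → factor 2500/200 = 12.5
Step 4: 160 μL + 3840 μL = 4000 μL total → factor 4000/160 = 25
Step 5: 300 μL brought to 2.25 mL → factor 2250/300 = 7.5
Overall dilution factor = 4 × 25 × 12.5 × 25 × 7.5 = 2.3438 × 10^5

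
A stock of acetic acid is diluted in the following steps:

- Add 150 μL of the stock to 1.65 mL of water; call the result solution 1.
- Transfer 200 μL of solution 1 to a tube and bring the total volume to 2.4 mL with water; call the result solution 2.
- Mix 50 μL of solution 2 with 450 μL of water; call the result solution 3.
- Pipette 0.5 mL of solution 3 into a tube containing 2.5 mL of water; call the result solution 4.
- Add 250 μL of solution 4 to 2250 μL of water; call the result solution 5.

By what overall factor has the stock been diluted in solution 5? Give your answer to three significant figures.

8.64 × 10^4

Step 1: 150 μL + 1.65 mL = 1800 μL total → factor 1800/150 = 12
Step 2: 200 μL brought to 2.4 mL → factor 2400/200 = 12
Step 3: 50 μL + 450 μL = 500 μL total → factor 500/50 = 10
Step 4: 0.5 mL + 2.5 mL = 3 mL total → factor 3/0.5 = 6
Step 5: 250 μL + 2250 μL = 2500 μL total → factor 2500/250 = 10
Overall dilution factor = 12 × 12 × 10 × 6 × 10 = 86400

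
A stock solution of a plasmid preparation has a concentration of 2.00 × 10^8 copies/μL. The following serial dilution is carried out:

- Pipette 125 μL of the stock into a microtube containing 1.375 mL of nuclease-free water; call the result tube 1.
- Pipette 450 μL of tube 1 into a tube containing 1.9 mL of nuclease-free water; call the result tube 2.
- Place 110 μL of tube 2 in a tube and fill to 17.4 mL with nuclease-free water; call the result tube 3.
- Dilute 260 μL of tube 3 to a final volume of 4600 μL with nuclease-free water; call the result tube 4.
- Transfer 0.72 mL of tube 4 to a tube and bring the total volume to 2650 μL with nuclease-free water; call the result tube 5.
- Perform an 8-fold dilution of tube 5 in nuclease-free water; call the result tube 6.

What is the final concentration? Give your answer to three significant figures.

Step 1: 125 μL + 1.375 mL = 1500 μL total → factor 1500/125 = 12
Step 2: 450 μL + 1.9 mL = 2350 μL total → factor 2350/450 = 5.2222
Step 3: 110 μL brought to 17.4 mL → factor 17400/110 = 158.18
Step 4: 260 μL brought to 4600 μL → factor 4600/260 = 17.692
Step 5: 0.72 mL brought to 2650 μL → factor 2.65/0.72 = 3.6806
Step 6: 8-fold → factor 8
Overall dilution factor = 12 × 5.2222 × 158.18 × 17.692 × 3.6806 × 8 = 5.1639 × 10^6
Final = 2.00 × 10^8 copies/μL / 5.1639 × 10^6 = 38.7 copies/μL

38.7 copies/μL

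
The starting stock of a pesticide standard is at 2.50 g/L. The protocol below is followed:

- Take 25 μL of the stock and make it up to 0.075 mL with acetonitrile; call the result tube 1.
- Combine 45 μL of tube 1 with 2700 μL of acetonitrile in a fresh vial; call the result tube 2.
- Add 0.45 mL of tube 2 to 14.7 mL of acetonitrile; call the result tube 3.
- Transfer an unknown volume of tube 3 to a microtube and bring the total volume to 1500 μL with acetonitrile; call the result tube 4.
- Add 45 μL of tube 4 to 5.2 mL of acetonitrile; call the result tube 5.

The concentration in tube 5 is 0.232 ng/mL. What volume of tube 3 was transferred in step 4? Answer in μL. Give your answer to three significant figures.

Step 1: 25 μL brought to 0.075 mL → factor 75/25 = 3
Step 2: 45 μL + 2700 μL = 2745 μL total → factor 2745/45 = 61
Step 3: 0.45 mL + 14.7 mL = 15.15 mL total → factor 15.15/0.45 = 33.667
Step 4: v brought to 1500 μL → factor = 1500 μL/v
Step 5: 45 μL + 5.2 mL = 5245 μL total → factor 5245/45 = 116.56
Product of known-step factors = 7.181 × 10^5
Overall factor = 2.50 g/L / (0.232 ng/mL) = 1.0776 × 10^7
Step-4 factor = 1.0776 × 10^7 / 7.181 × 10^5 = 15.006
v = 1500 μL / 15.006 = 100 μL

100 μL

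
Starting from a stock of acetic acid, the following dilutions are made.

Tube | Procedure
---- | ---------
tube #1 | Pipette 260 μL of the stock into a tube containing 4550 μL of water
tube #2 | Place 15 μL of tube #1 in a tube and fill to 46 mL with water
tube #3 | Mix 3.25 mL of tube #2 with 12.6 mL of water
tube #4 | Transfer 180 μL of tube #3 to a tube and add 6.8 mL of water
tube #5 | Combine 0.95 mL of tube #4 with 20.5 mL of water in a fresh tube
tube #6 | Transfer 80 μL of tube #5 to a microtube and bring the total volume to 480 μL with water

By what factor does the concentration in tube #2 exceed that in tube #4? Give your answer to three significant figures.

Step 1: 260 μL + 4550 μL = 4810 μL total → factor 4810/260 = 18.5
Step 2: 15 μL brought to 46 mL → factor 46000/15 = 3066.7
Step 3: 3.25 mL + 12.6 mL = 15.85 mL total → factor 15.85/3.25 = 4.8769
Step 4: 180 μL + 6.8 mL = 6980 μL total → factor 6980/180 = 38.778
Dilution factor to tube #2 = 56733; to tube #4 = 1.0729 × 10^7
[tube #2]/[tube #4] = (factor to tube #4)/(factor to tube #2) = 1.0729 × 10^7/56733 = 189

189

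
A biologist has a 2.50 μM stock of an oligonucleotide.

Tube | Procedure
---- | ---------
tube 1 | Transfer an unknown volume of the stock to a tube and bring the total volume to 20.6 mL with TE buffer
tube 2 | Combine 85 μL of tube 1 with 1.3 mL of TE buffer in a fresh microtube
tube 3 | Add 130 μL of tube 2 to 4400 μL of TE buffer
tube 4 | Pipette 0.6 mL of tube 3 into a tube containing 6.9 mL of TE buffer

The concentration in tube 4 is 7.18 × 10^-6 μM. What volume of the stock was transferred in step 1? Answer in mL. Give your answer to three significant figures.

0.420 mL

Step 1: v brought to 20.6 mL → factor = 20.6 mL/v
Step 2: 85 μL + 1.3 mL = 1385 μL total → factor 1385/85 = 16.294
Step 3: 130 μL + 4400 μL = 4530 μL total → factor 4530/130 = 34.846
Step 4: 0.6 mL + 6.9 mL = 7.5 mL total → factor 7.5/0.6 = 12.5
Product of known-step factors = 7097.3
Overall factor = 2.50 μM / (7.18 × 10^-6 μM) = 3.4819 × 10^5
Step-1 factor = 3.4819 × 10^5 / 7097.3 = 49.059
v = 20.6 mL / 49.059 = 0.420 mL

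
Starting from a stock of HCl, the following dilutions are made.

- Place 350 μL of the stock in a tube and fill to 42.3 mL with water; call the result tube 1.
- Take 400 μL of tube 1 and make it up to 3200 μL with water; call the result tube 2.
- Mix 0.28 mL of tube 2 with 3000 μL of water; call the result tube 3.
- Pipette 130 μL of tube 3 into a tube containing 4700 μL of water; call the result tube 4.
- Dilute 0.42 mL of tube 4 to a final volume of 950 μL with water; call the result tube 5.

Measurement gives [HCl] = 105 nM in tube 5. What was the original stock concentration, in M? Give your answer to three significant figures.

Step 1: 350 μL brought to 42.3 mL → factor 42300/350 = 120.86
Step 2: 400 μL brought to 3200 μL → factor 3200/400 = 8
Step 3: 0.28 mL + 3000 μL = 3.28 mL total → factor 3.28/0.28 = 11.714
Step 4: 130 μL + 4700 μL = 4830 μL total → factor 4830/130 = 37.154
Step 5: 0.42 mL brought to 950 μL → factor 0.95/0.42 = 2.2619
Overall dilution factor = 120.86 × 8 × 11.714 × 37.154 × 2.2619 = 9.5182 × 10^5
Stock = 105 nM × 9.5182 × 10^5 = 9.994 × 10^7 nM = 0.0999 M

0.0999 M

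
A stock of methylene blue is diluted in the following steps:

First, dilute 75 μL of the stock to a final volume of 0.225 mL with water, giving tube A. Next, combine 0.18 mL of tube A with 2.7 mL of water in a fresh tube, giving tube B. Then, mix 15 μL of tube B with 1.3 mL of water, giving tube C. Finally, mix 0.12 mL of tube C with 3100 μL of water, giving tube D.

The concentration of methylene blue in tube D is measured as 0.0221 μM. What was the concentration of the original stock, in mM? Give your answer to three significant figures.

2.50 mM

Step 1: 75 μL brought to 0.225 mL → factor 225/75 = 3
Step 2: 0.18 mL + 2.7 mL = 2.88 mL total → factor 2.88/0.18 = 16
Step 3: 15 μL + 1.3 mL = 1315 μL total → factor 1315/15 = 87.667
Step 4: 0.12 mL + 3100 μL = 3.22 mL total → factor 3.22/0.12 = 26.833
Overall dilution factor = 3 × 16 × 87.667 × 26.833 = 1.1291 × 10^5
Stock = 0.0221 μM × 1.1291 × 10^5 = 2495 μM = 2.50 mM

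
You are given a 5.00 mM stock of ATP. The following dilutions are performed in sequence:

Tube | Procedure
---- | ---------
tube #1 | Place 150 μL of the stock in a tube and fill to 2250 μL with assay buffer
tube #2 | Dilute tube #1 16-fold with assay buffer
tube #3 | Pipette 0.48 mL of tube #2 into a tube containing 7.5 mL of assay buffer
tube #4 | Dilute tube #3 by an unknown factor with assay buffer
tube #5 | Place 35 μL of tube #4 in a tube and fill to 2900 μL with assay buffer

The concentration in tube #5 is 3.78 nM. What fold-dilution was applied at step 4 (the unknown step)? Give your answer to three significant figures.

4.00-fold

Step 1: 150 μL brought to 2250 μL → factor 2250/150 = 15
Step 2: 16-fold → factor 16
Step 3: 0.48 mL + 7.5 mL = 7.98 mL total → factor 7.98/0.48 = 16.625
Step 4: unknown factor x
Step 5: 35 μL brought to 2900 μL → factor 2900/35 = 82.857
Product of known-step factors = 3.306 × 10^5
Overall factor = 5.00 mM / (3.78 nM) = 1.3228 × 10^6
x = 1.3228 × 10^6 / 3.306 × 10^5 = 4.00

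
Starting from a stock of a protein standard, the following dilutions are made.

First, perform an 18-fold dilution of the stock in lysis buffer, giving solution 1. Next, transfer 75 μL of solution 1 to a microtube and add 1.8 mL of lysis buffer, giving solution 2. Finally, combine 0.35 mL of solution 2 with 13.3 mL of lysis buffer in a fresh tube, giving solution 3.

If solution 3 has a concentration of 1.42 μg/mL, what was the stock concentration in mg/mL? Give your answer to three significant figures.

24.9 mg/mL

Step 1: 18-fold → factor 18
Step 2: 75 μL + 1.8 mL = 1875 μL total → factor 1875/75 = 25
Step 3: 0.35 mL + 13.3 mL = 13.65 mL total → factor 13.65/0.35 = 39
Overall dilution factor = 18 × 25 × 39 = 17550
Stock = 1.42 μg/mL × 17550 = 2.492 × 10^4 μg/mL = 24.9 mg/mL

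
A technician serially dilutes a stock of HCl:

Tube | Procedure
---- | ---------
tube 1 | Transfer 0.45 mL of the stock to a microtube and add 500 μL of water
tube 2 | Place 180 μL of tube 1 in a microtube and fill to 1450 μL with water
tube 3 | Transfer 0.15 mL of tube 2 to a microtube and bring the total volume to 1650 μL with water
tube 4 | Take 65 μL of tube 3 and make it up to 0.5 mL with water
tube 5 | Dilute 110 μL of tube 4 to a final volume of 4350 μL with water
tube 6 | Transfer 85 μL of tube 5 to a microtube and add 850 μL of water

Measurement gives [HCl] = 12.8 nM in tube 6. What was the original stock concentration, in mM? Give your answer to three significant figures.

Step 1: 0.45 mL + 500 μL = 0.95 mL total → factor 0.95/0.45 = 2.1111
Step 2: 180 μL brought to 1450 μL → factor 1450/180 = 8.0556
Step 3: 0.15 mL brought to 1650 μL → factor 1.65/0.15 = 11
Step 4: 65 μL brought to 0.5 mL → factor 500/65 = 7.6923
Step 5: 110 μL brought to 4350 μL → factor 4350/110 = 39.545
Step 6: 85 μL + 850 μL = 935 μL total → factor 935/85 = 11
Overall dilution factor = 2.1111 × 8.0556 × 11 × 7.6923 × 39.545 × 11 = 6.2596 × 10^5
Stock = 12.8 nM × 6.2596 × 10^5 = 8.012 × 10^6 nM = 8.01 mM

8.01 mM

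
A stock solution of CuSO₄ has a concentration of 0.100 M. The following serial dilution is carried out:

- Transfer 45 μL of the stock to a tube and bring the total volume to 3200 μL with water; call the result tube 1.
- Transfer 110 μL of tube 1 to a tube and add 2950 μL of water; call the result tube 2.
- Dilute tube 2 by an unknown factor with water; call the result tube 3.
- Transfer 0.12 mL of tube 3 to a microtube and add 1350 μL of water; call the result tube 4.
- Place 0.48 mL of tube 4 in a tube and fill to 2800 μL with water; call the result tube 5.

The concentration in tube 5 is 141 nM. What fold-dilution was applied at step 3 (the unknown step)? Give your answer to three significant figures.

5.02-fold

Step 1: 45 μL brought to 3200 μL → factor 3200/45 = 71.111
Step 2: 110 μL + 2950 μL = 3060 μL total → factor 3060/110 = 27.818
Step 3: unknown factor x
Step 4: 0.12 mL + 1350 μL = 1.47 mL total → factor 1.47/0.12 = 12.25
Step 5: 0.48 mL brought to 2800 μL → factor 2.8/0.48 = 5.8333
Product of known-step factors = 1.4136 × 10^5
Overall factor = 0.100 M / (141 nM) = 7.0922 × 10^5
x = 7.0922 × 10^5 / 1.4136 × 10^5 = 5.02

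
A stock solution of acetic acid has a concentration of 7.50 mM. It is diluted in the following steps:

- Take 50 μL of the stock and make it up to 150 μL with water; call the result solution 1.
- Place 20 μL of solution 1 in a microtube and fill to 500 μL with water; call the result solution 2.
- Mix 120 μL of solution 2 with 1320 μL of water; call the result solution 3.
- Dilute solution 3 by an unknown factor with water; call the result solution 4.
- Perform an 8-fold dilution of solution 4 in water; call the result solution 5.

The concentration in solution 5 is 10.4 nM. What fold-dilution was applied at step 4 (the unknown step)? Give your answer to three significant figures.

Step 1: 50 μL brought to 150 μL → factor 150/50 = 3
Step 2: 20 μL brought to 500 μL → factor 500/20 = 25
Step 3: 120 μL + 1320 μL = 1440 μL total → factor 1440/120 = 12
Step 4: unknown factor x
Step 5: 8-fold → factor 8
Product of known-step factors = 7200
Overall factor = 7.50 mM / (10.4 nM) = 7.2115 × 10^5
x = 7.2115 × 10^5 / 7200 = 100

100-fold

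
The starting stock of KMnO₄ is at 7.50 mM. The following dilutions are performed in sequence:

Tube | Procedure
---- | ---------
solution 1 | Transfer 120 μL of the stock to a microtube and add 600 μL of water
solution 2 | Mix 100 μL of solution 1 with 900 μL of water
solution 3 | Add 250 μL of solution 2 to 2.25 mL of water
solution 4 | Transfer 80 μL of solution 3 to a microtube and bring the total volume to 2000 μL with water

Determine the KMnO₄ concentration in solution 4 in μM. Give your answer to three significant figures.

Step 1: 120 μL + 600 μL = 720 μL total → factor 720/120 = 6
Step 2: 100 μL + 900 μL = 1000 μL total → factor 1000/100 = 10
Step 3: 250 μL + 2.25 mL = 2500 μL total → factor 2500/250 = 10
Step 4: 80 μL brought to 2000 μL → factor 2000/80 = 25
Overall dilution factor = 6 × 10 × 10 × 25 = 15000
Final = 7.50 mM / 15000 = 0.0005000 mM = 0.500 μM

0.500 μM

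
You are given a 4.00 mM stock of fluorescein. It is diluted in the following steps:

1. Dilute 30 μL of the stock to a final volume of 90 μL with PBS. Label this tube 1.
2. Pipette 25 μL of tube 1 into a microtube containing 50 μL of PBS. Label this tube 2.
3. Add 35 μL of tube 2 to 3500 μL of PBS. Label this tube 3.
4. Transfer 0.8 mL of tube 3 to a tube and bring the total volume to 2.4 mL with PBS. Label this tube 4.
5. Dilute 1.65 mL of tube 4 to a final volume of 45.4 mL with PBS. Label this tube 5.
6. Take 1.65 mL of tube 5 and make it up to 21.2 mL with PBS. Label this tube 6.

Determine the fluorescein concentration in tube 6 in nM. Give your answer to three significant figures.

4.15 nM

Step 1: 30 μL brought to 90 μL → factor 90/30 = 3
Step 2: 25 μL + 50 μL = 75 μL total → factor 75/25 = 3
Step 3: 35 μL + 3500 μL = 3535 μL total → factor 3535/35 = 101
Step 4: 0.8 mL brought to 2.4 mL → factor 2.4/0.8 = 3
Step 5: 1.65 mL brought to 45.4 mL → factor 45.4/1.65 = 27.515
Step 6: 1.65 mL brought to 21.2 mL → factor 21.2/1.65 = 12.848
Overall dilution factor = 3 × 3 × 101 × 3 × 27.515 × 12.848 = 9.6407 × 10^5
Final = 4.00 mM / 9.6407 × 10^5 = 4.149 × 10^-6 mM = 4.15 nM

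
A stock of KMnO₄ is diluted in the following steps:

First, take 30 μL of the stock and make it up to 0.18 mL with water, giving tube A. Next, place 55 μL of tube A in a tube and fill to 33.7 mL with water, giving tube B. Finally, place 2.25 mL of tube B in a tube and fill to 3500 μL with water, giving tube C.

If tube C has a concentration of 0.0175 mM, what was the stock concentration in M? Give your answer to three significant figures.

0.100 M

Step 1: 30 μL brought to 0.18 mL → factor 180/30 = 6
Step 2: 55 μL brought to 33.7 mL → factor 33700/55 = 612.73
Step 3: 2.25 mL brought to 3500 μL → factor 3.5/2.25 = 1.5556
Overall dilution factor = 6 × 612.73 × 1.5556 = 5718.8
Stock = 0.0175 mM × 5718.8 = 100.1 mM = 0.100 M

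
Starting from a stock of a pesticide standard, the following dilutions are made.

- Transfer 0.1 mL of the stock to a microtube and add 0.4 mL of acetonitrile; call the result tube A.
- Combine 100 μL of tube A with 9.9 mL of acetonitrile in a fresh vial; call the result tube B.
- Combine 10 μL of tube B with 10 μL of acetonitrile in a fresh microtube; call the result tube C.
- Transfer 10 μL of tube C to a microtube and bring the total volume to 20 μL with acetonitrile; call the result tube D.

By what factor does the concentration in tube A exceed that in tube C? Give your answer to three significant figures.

Step 1: 0.1 mL + 0.4 mL = 0.5 mL total → factor 0.5/0.1 = 5
Step 2: 100 μL + 9.9 mL = 10000 μL total → factor 10000/100 = 100
Step 3: 10 μL + 10 μL = 20 μL total → factor 20/10 = 2
Dilution factor to tube A = 5; to tube C = 1000
[tube A]/[tube C] = (factor to tube C)/(factor to tube A) = 1000/5 = 200

200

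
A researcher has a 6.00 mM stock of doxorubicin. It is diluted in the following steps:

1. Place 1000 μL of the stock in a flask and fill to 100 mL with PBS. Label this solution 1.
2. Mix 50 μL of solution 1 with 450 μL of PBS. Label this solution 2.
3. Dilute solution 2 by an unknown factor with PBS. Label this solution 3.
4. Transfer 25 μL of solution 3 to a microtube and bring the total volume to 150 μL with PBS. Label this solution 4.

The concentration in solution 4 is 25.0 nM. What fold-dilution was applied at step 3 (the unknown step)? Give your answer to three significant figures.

40.0-fold

Step 1: 1000 μL brought to 100 mL → factor 1 × 10^5/1000 = 100
Step 2: 50 μL + 450 μL = 500 μL total → factor 500/50 = 10
Step 3: unknown factor x
Step 4: 25 μL brought to 150 μL → factor 150/25 = 6
Product of known-step factors = 6000
Overall factor = 6.00 mM / (25.0 nM) = 2.4 × 10^5
x = 2.4 × 10^5 / 6000 = 40.0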